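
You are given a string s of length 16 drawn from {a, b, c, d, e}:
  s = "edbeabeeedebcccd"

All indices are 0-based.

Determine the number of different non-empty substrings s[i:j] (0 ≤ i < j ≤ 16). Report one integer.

121

sorted suffixes:
  #0 SA[0]=4  'abeeedebcccd'
  #1 SA[1]=11  'bcccd'
  #2 SA[2]=2  'beabeeedebcccd'
  #3 SA[3]=5  'beeedebcccd'
  #4 SA[4]=12  'cccd'
  #5 SA[5]=13  'ccd'
  #6 SA[6]=14  'cd'
  #7 SA[7]=15  'd'
  #8 SA[8]=1  'dbeabeeedebcccd'
  #9 SA[9]=9  'debcccd'
  #10 SA[10]=3  'eabeeedebcccd'
  #11 SA[11]=10  'ebcccd'
  #12 SA[12]=0  'edbeabeeedebcccd'
  #13 SA[13]=8  'edebcccd'
  #14 SA[14]=7  'eedebcccd'
  #15 SA[15]=6  'eeedebcccd'

SA = [4, 11, 2, 5, 12, 13, 14, 15, 1, 9, 3, 10, 0, 8, 7, 6]
[i] adj suffixes → lcp
  [1] 4/11 → 0 ('')
  [2] 11/2 → 1 ('b')
  [3] 2/5 → 2 ('be')
  [4] 5/12 → 0 ('')
  [5] 12/13 → 2 ('cc')
  [6] 13/14 → 1 ('c')
  [7] 14/15 → 0 ('')
  [8] 15/1 → 1 ('d')
  [9] 1/9 → 1 ('d')
  [10] 9/3 → 0 ('')
  [11] 3/10 → 1 ('e')
  [12] 10/0 → 1 ('e')
  [13] 0/8 → 2 ('ed')
  [14] 8/7 → 1 ('e')
  [15] 7/6 → 2 ('ee')

n(n+1)/2 = 16·17/2 = 136
Σ LCP = 0 + 0 + 1 + 2 + 0 + 2 + 1 + 0 + 1 + 1 + 0 + 1 + 1 + 2 + 1 + 2 = 15
distinct = 136 − 15 = 121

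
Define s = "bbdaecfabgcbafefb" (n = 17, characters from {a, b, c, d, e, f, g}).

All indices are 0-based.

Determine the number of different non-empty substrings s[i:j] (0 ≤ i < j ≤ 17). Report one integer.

rank | idx | suffix
   0 |   7 | abgcbafefb
   1 |   3 | aecfabgcbafefb
   2 |  12 | afefb
   3 |  16 | b
   4 |  11 | bafefb
   5 |   0 | bbdaecfabgcbafefb
   6 |   1 | bdaecfabgcbafefb
   7 |   8 | bgcbafefb
   8 |  10 | cbafefb
   9 |   5 | cfabgcbafefb
  10 |   2 | daecfabgcbafefb
  11 |   4 | ecfabgcbafefb
  12 |  14 | efb
  13 |   6 | fabgcbafefb
  14 |  15 | fb
  15 |  13 | fefb
  16 |   9 | gcbafefb

SA = [7, 3, 12, 16, 11, 0, 1, 8, 10, 5, 2, 4, 14, 6, 15, 13, 9]
i: (SA[i-1],SA[i]) lcp shared
  1: (7,3) 1 'a'
  2: (3,12) 1 'a'
  3: (12,16) 0 ''
  4: (16,11) 1 'b'
  5: (11,0) 1 'b'
  6: (0,1) 1 'b'
  7: (1,8) 1 'b'
  8: (8,10) 0 ''
  9: (10,5) 1 'c'
  10: (5,2) 0 ''
  11: (2,4) 0 ''
  12: (4,14) 1 'e'
  13: (14,6) 0 ''
  14: (6,15) 1 'f'
  15: (15,13) 1 'f'
  16: (13,9) 0 ''

n(n+1)/2 = 17·18/2 = 153
Σ LCP = 0 + 1 + 1 + 0 + 1 + 1 + 1 + 1 + 0 + 1 + 0 + 0 + 1 + 0 + 1 + 1 + 0 = 10
distinct = 153 − 10 = 143

143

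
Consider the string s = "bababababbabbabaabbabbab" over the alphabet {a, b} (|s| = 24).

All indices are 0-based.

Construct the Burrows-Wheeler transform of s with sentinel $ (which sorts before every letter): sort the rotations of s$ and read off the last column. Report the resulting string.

rank  rotation                   last
    0  $bababababbabbabaabbabbab  b
    1  aabbabbab$bababababbabbab  b
    2  ab$bababababbabbabaabbabb  b
    3  abaabbabbab$bababababbabb  b
    4  ababababbabbabaabbabbab$b  b
    5  abababbabbabaabbabbab$bab  b
    6  ababbabbabaabbabbab$babab  b
    7  abbab$bababababbabbabaabb  b
    8  abbabaabbabbab$bababababb  b
    9  abbabbab$bababababbabbaba  a
   10  abbabbabaabbabbab$bababab  b
   11  b$bababababbabbabaabbabba  a
   12  baabbabbab$bababababbabba  a
   13  bab$bababababbabbabaabbab  b
   14  babaabbabbab$bababababbab  b
   15  bababababbabbabaabbabbab$  $
   16  babababbabbabaabbabbab$ba  a
   17  bababbabbabaabbabbab$baba  a
   18  babbab$bababababbabbabaab  b
   19  babbabaabbabbab$babababab  b
   20  babbabbabaabbabbab$bababa  a
   21  bbab$bababababbabbabaabba  a
   22  bbabaabbabbab$bababababba  a
   23  bbabbab$bababababbabbabaa  a
   24  bbabbabaabbabbab$babababa  a

bbbbbbbbbabaabb$aabbaaaaa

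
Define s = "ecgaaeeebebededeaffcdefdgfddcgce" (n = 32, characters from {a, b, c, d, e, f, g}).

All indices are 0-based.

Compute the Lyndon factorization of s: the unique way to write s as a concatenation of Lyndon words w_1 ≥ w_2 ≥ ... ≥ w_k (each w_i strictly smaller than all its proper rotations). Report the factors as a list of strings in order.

emit factor 1: 'e' (i=0, period=1)
emit factor 2: 'cg' (i=1, period=2)
emit factor 3: 'aaeeebebededeaffcdefdgfddcgce' (i=3, period=29)

["e", "cg", "aaeeebebededeaffcdefdgfddcgce"]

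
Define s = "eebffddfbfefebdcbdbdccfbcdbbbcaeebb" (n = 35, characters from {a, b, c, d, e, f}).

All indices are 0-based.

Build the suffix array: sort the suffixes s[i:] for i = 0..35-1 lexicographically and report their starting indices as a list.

sorted suffixes:
  #0 SA[0]=30  'aeebb'
  #1 SA[1]=34  'b'
  #2 SA[2]=33  'bb'
  #3 SA[3]=26  'bbbcaeebb'
  #4 SA[4]=27  'bbcaeebb'
  #5 SA[5]=28  'bcaeebb'
  #6 SA[6]=23  'bcdbbbcaeebb'
  #7 SA[7]=16  'bdbdccfbcdbbbcaeebb'
  #8 SA[8]=13  'bdcbdbdccfbcdbbbcaeebb'
  #9 SA[9]=18  'bdccfbcdbbbcaeebb'
  #10 SA[10]=8  'bfefebdcbdbdccfbcdbbbcaeebb'
  #11 SA[11]=2  'bffddfbfefebdcbdbdccfbcdbbbcaeebb'
  #12 SA[12]=29  'caeebb'
  #13 SA[13]=15  'cbdbdccfbcdbbbcaeebb'
  #14 SA[14]=20  'ccfbcdbbbcaeebb'
  #15 SA[15]=24  'cdbbbcaeebb'
  #16 SA[16]=21  'cfbcdbbbcaeebb'
  #17 SA[17]=25  'dbbbcaeebb'
  #18 SA[18]=17  'dbdccfbcdbbbcaeebb'
  #19 SA[19]=14  'dcbdbdccfbcdbbbcaeebb'
  #20 SA[20]=19  'dccfbcdbbbcaeebb'
  #21 SA[21]=5  'ddfbfefebdcbdbdccfbcdbbbcaeebb'
  #22 SA[22]=6  'dfbfefebdcbdbdccfbcdbbbcaeebb'
  #23 SA[23]=32  'ebb'
  #24 SA[24]=12  'ebdcbdbdccfbcdbbbcaeebb'
  #25 SA[25]=1  'ebffddfbfefebdcbdbdccfbcdbbbcaeebb'
  #26 SA[26]=31  'eebb'
  #27 SA[27]=0  'eebffddfbfefebdcbdbdccfbcdbbbcaeebb'
  #28 SA[28]=10  'efebdcbdbdccfbcdbbbcaeebb'
  #29 SA[29]=22  'fbcdbbbcaeebb'
  #30 SA[30]=7  'fbfefebdcbdbdccfbcdbbbcaeebb'
  #31 SA[31]=4  'fddfbfefebdcbdbdccfbcdbbbcaeebb'
  #32 SA[32]=11  'febdcbdbdccfbcdbbbcaeebb'
  #33 SA[33]=9  'fefebdcbdbdccfbcdbbbcaeebb'
  #34 SA[34]=3  'ffddfbfefebdcbdbdccfbcdbbbcaeebb'

[30, 34, 33, 26, 27, 28, 23, 16, 13, 18, 8, 2, 29, 15, 20, 24, 21, 25, 17, 14, 19, 5, 6, 32, 12, 1, 31, 0, 10, 22, 7, 4, 11, 9, 3]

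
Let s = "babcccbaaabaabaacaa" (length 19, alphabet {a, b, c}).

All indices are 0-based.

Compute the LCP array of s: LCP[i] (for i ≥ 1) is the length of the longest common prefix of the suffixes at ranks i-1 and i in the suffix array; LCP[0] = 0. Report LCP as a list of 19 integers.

rank | idx | suffix
   0 |  18 | a
   1 |  17 | aa
   2 |   7 | aaabaabaacaa
   3 |   8 | aabaabaacaa
   4 |  11 | aabaacaa
   5 |  14 | aacaa
   6 |   9 | abaabaacaa
   7 |  12 | abaacaa
   8 |   1 | abcccbaaabaabaacaa
   9 |  15 | acaa
  10 |   6 | baaabaabaacaa
  11 |  10 | baabaacaa
  12 |  13 | baacaa
  13 |   0 | babcccbaaabaabaacaa
  14 |   2 | bcccbaaabaabaacaa
  15 |  16 | caa
  16 |   5 | cbaaabaabaacaa
  17 |   4 | ccbaaabaabaacaa
  18 |   3 | cccbaaabaabaacaa

SA = [18, 17, 7, 8, 11, 14, 9, 12, 1, 15, 6, 10, 13, 0, 2, 16, 5, 4, 3]
i: (SA[i-1],SA[i]) lcp shared
  1: (18,17) 1 'a'
  2: (17,7) 2 'aa'
  3: (7,8) 2 'aa'
  4: (8,11) 5 'aabaa'
  5: (11,14) 2 'aa'
  6: (14,9) 1 'a'
  7: (9,12) 4 'abaa'
  8: (12,1) 2 'ab'
  9: (1,15) 1 'a'
  10: (15,6) 0 ''
  11: (6,10) 3 'baa'
  12: (10,13) 3 'baa'
  13: (13,0) 2 'ba'
  14: (0,2) 1 'b'
  15: (2,16) 0 ''
  16: (16,5) 1 'c'
  17: (5,4) 1 'c'
  18: (4,3) 2 'cc'

[0, 1, 2, 2, 5, 2, 1, 4, 2, 1, 0, 3, 3, 2, 1, 0, 1, 1, 2]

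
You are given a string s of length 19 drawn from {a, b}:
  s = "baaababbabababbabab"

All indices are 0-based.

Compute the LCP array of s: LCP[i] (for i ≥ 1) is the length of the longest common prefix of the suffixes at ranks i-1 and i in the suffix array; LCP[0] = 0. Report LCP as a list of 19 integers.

sorted suffixes:
  #0 SA[0]=1  'aaababbabababbabab'
  #1 SA[1]=2  'aababbabababbabab'
  #2 SA[2]=17  'ab'
  #3 SA[3]=15  'abab'
  #4 SA[4]=8  'abababbabab'
  #5 SA[5]=10  'ababbabab'
  #6 SA[6]=3  'ababbabababbabab'
  #7 SA[7]=12  'abbabab'
  #8 SA[8]=5  'abbabababbabab'
  #9 SA[9]=18  'b'
  #10 SA[10]=0  'baaababbabababbabab'
  #11 SA[11]=16  'bab'
  #12 SA[12]=14  'babab'
  #13 SA[13]=7  'babababbabab'
  #14 SA[14]=9  'bababbabab'
  #15 SA[15]=11  'babbabab'
  #16 SA[16]=4  'babbabababbabab'
  #17 SA[17]=13  'bbabab'
  #18 SA[18]=6  'bbabababbabab'

SA = [1, 2, 17, 15, 8, 10, 3, 12, 5, 18, 0, 16, 14, 7, 9, 11, 4, 13, 6]
i: (SA[i-1],SA[i]) lcp shared
  1: (1,2) 2 'aa'
  2: (2,17) 1 'a'
  3: (17,15) 2 'ab'
  4: (15,8) 4 'abab'
  5: (8,10) 4 'abab'
  6: (10,3) 9 'ababbabab'
  7: (3,12) 2 'ab'
  8: (12,5) 7 'abbabab'
  9: (5,18) 0 ''
  10: (18,0) 1 'b'
  11: (0,16) 2 'ba'
  12: (16,14) 3 'bab'
  13: (14,7) 5 'babab'
  14: (7,9) 5 'babab'
  15: (9,11) 3 'bab'
  16: (11,4) 8 'babbabab'
  17: (4,13) 1 'b'
  18: (13,6) 6 'bbabab'

[0, 2, 1, 2, 4, 4, 9, 2, 7, 0, 1, 2, 3, 5, 5, 3, 8, 1, 6]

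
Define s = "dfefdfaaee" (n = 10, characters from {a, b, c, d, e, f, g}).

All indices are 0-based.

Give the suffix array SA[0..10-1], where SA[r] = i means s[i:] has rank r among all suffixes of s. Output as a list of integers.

[6, 7, 4, 0, 9, 8, 2, 5, 3, 1]

sorted suffixes:
  #0 SA[0]=6  'aaee'
  #1 SA[1]=7  'aee'
  #2 SA[2]=4  'dfaaee'
  #3 SA[3]=0  'dfefdfaaee'
  #4 SA[4]=9  'e'
  #5 SA[5]=8  'ee'
  #6 SA[6]=2  'efdfaaee'
  #7 SA[7]=5  'faaee'
  #8 SA[8]=3  'fdfaaee'
  #9 SA[9]=1  'fefdfaaee'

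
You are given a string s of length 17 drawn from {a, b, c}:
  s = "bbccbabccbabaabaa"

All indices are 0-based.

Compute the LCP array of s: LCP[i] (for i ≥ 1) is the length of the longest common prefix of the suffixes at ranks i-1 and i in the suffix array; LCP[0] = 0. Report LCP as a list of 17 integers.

[0, 1, 2, 1, 4, 2, 0, 3, 2, 3, 1, 1, 6, 0, 4, 1, 5]

rank→(start, suffix):
  0 → (16, 'a')
  1 → (15, 'aa')
  2 → (12, 'aabaa')
  3 → (13, 'abaa')
  4 → (10, 'abaabaa')
  5 → (5, 'abccbabaabaa')
  6 → (14, 'baa')
  7 → (11, 'baabaa')
  8 → (9, 'babaabaa')
  9 → (4, 'babccbabaabaa')
  10 → (0, 'bbccbabccbabaabaa')
  11 → (6, 'bccbabaabaa')
  12 → (1, 'bccbabccbabaabaa')
  13 → (8, 'cbabaabaa')
  14 → (3, 'cbabccbabaabaa')
  15 → (7, 'ccbabaabaa')
  16 → (2, 'ccbabccbabaabaa')

SA = [16, 15, 12, 13, 10, 5, 14, 11, 9, 4, 0, 6, 1, 8, 3, 7, 2]
i: (SA[i-1],SA[i]) lcp shared
  1: (16,15) 1 'a'
  2: (15,12) 2 'aa'
  3: (12,13) 1 'a'
  4: (13,10) 4 'abaa'
  5: (10,5) 2 'ab'
  6: (5,14) 0 ''
  7: (14,11) 3 'baa'
  8: (11,9) 2 'ba'
  9: (9,4) 3 'bab'
  10: (4,0) 1 'b'
  11: (0,6) 1 'b'
  12: (6,1) 6 'bccbab'
  13: (1,8) 0 ''
  14: (8,3) 4 'cbab'
  15: (3,7) 1 'c'
  16: (7,2) 5 'ccbab'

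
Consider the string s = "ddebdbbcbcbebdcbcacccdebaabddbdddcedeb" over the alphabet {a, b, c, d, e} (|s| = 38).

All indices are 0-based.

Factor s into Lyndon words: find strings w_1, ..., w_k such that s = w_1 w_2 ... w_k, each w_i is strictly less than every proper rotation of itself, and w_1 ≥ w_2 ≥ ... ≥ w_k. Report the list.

emit factor 1: 'dde' (i=0, period=3)
emit factor 2: 'bd' (i=3, period=2)
emit factor 3: 'bbcbcbebdcbc' (i=5, period=12)
emit factor 4: 'acccdeb' (i=17, period=7)
emit factor 5: 'aabddbdddcedeb' (i=24, period=14)

["dde", "bd", "bbcbcbebdcbc", "acccdeb", "aabddbdddcedeb"]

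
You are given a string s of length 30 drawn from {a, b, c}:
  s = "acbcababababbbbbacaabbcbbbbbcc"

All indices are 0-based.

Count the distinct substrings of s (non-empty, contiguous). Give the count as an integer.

rank→(start, suffix):
  0 → (18, 'aabbcbbbbbcc')
  1 → (4, 'ababababbbbbacaabbcbbbbbcc')
  2 → (6, 'abababbbbbacaabbcbbbbbcc')
  3 → (8, 'ababbbbbacaabbcbbbbbcc')
  4 → (10, 'abbbbbacaabbcbbbbbcc')
  5 → (19, 'abbcbbbbbcc')
  6 → (16, 'acaabbcbbbbbcc')
  7 → (0, 'acbcababababbbbbacaabbcbbbbbcc')
  8 → (5, 'babababbbbbacaabbcbbbbbcc')
  9 → (7, 'bababbbbbacaabbcbbbbbcc')
  10 → (9, 'babbbbbacaabbcbbbbbcc')
  11 → (15, 'bacaabbcbbbbbcc')
  12 → (14, 'bbacaabbcbbbbbcc')
  13 → (13, 'bbbacaabbcbbbbbcc')
  14 → (12, 'bbbbacaabbcbbbbbcc')
  15 → (11, 'bbbbbacaabbcbbbbbcc')
  16 → (23, 'bbbbbcc')
  17 → (24, 'bbbbcc')
  18 → (25, 'bbbcc')
  19 → (20, 'bbcbbbbbcc')
  20 → (26, 'bbcc')
  21 → (2, 'bcababababbbbbacaabbcbbbbbcc')
  22 → (21, 'bcbbbbbcc')
  23 → (27, 'bcc')
  24 → (29, 'c')
  25 → (17, 'caabbcbbbbbcc')
  26 → (3, 'cababababbbbbacaabbcbbbbbcc')
  27 → (22, 'cbbbbbcc')
  28 → (1, 'cbcababababbbbbacaabbcbbbbbcc')
  29 → (28, 'cc')

SA = [18, 4, 6, 8, 10, 19, 16, 0, 5, 7, 9, 15, 14, 13, 12, 11, 23, 24, 25, 20, 26, 2, 21, 27, 29, 17, 3, 22, 1, 28]
i: (SA[i-1],SA[i]) lcp shared
  1: (18,4) 1 'a'
  2: (4,6) 6 'ababab'
  3: (6,8) 4 'abab'
  4: (8,10) 2 'ab'
  5: (10,19) 3 'abb'
  6: (19,16) 1 'a'
  7: (16,0) 2 'ac'
  8: (0,5) 0 ''
  9: (5,7) 5 'babab'
  10: (7,9) 3 'bab'
  11: (9,15) 2 'ba'
  12: (15,14) 1 'b'
  13: (14,13) 2 'bb'
  14: (13,12) 3 'bbb'
  15: (12,11) 4 'bbbb'
  16: (11,23) 5 'bbbbb'
  17: (23,24) 4 'bbbb'
  18: (24,25) 3 'bbb'
  19: (25,20) 2 'bb'
  20: (20,26) 3 'bbc'
  21: (26,2) 1 'b'
  22: (2,21) 2 'bc'
  23: (21,27) 2 'bc'
  24: (27,29) 0 ''
  25: (29,17) 1 'c'
  26: (17,3) 2 'ca'
  27: (3,22) 1 'c'
  28: (22,1) 2 'cb'
  29: (1,28) 1 'c'

n(n+1)/2 = 30·31/2 = 465
Σ LCP = 0 + 1 + 6 + 4 + 2 + 3 + 1 + 2 + 0 + 5 + 3 + 2 + 1 + 2 + 3 + 4 + 5 + 4 + 3 + 2 + 3 + 1 + 2 + 2 + 0 + 1 + 2 + 1 + 2 + 1 = 68
distinct = 465 − 68 = 397

397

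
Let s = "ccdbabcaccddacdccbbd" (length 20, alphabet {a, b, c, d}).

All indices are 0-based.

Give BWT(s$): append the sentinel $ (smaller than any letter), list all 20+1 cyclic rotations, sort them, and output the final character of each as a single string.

dbcddcabbcd$acacbdccc

rank  rotation               last
    0  $ccdbabcaccddacdccbbd  d
    1  abcaccddacdccbbd$ccdb  b
    2  accddacdccbbd$ccdbabc  c
    3  acdccbbd$ccdbabcaccdd  d
    4  babcaccddacdccbbd$ccd  d
    5  bbd$ccdbabcaccddacdcc  c
    6  bcaccddacdccbbd$ccdba  a
    7  bd$ccdbabcaccddacdccb  b
    8  caccddacdccbbd$ccdbab  b
    9  cbbd$ccdbabcaccddacdc  c
   10  ccbbd$ccdbabcaccddacd  d
   11  ccdbabcaccddacdccbbd$  $
   12  ccddacdccbbd$ccdbabca  a
   13  cdbabcaccddacdccbbd$c  c
   14  cdccbbd$ccdbabcaccdda  a
   15  cddacdccbbd$ccdbabcac  c
   16  d$ccdbabcaccddacdccbb  b
   17  dacdccbbd$ccdbabcaccd  d
   18  dbabcaccddacdccbbd$cc  c
   19  dccbbd$ccdbabcaccddac  c
   20  ddacdccbbd$ccdbabcacc  c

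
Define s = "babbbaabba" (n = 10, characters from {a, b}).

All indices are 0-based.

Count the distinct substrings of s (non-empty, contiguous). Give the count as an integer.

40

rank→(start, suffix):
  0 → (9, 'a')
  1 → (5, 'aabba')
  2 → (6, 'abba')
  3 → (1, 'abbbaabba')
  4 → (8, 'ba')
  5 → (4, 'baabba')
  6 → (0, 'babbbaabba')
  7 → (7, 'bba')
  8 → (3, 'bbaabba')
  9 → (2, 'bbbaabba')

SA = [9, 5, 6, 1, 8, 4, 0, 7, 3, 2]
rank  pair      lcp
   1  s[9:],s[5:]  1  'a'
   2  s[5:],s[6:]  1  'a'
   3  s[6:],s[1:]  3  'abb'
   4  s[1:],s[8:]  0  ''
   5  s[8:],s[4:]  2  'ba'
   6  s[4:],s[0:]  2  'ba'
   7  s[0:],s[7:]  1  'b'
   8  s[7:],s[3:]  3  'bba'
   9  s[3:],s[2:]  2  'bb'

n(n+1)/2 = 10·11/2 = 55
Σ LCP = 0 + 1 + 1 + 3 + 0 + 2 + 2 + 1 + 3 + 2 = 15
distinct = 55 − 15 = 40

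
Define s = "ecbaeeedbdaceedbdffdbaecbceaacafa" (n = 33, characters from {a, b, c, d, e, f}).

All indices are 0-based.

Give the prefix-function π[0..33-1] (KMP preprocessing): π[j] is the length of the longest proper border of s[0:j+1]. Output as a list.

π[0] = 0
j=1 s[j]='c': π[1]=0 (border '')
j=2 s[j]='b': π[2]=0 (border '')
j=3 s[j]='a': π[3]=0 (border '')
j=4 s[j]='e': π[4]=1 (border 'e')
j=5 s[j]='e': k: 1→0; π[5]=1 (border 'e')
j=6 s[j]='e': k: 1→0; π[6]=1 (border 'e')
j=7 s[j]='d': k: 1→0; π[7]=0 (border '')
j=8 s[j]='b': π[8]=0 (border '')
j=9 s[j]='d': π[9]=0 (border '')
j=10 s[j]='a': π[10]=0 (border '')
j=11 s[j]='c': π[11]=0 (border '')
j=12 s[j]='e': π[12]=1 (border 'e')
j=13 s[j]='e': k: 1→0; π[13]=1 (border 'e')
j=14 s[j]='d': k: 1→0; π[14]=0 (border '')
j=15 s[j]='b': π[15]=0 (border '')
j=16 s[j]='d': π[16]=0 (border '')
j=17 s[j]='f': π[17]=0 (border '')
j=18 s[j]='f': π[18]=0 (border '')
j=19 s[j]='d': π[19]=0 (border '')
j=20 s[j]='b': π[20]=0 (border '')
j=21 s[j]='a': π[21]=0 (border '')
j=22 s[j]='e': π[22]=1 (border 'e')
j=23 s[j]='c': π[23]=2 (border 'ec')
j=24 s[j]='b': π[24]=3 (border 'ecb')
j=25 s[j]='c': k: 3→0; π[25]=0 (border '')
j=26 s[j]='e': π[26]=1 (border 'e')
j=27 s[j]='a': k: 1→0; π[27]=0 (border '')
j=28 s[j]='a': π[28]=0 (border '')
j=29 s[j]='c': π[29]=0 (border '')
j=30 s[j]='a': π[30]=0 (border '')
j=31 s[j]='f': π[31]=0 (border '')
j=32 s[j]='a': π[32]=0 (border '')

[0, 0, 0, 0, 1, 1, 1, 0, 0, 0, 0, 0, 1, 1, 0, 0, 0, 0, 0, 0, 0, 0, 1, 2, 3, 0, 1, 0, 0, 0, 0, 0, 0]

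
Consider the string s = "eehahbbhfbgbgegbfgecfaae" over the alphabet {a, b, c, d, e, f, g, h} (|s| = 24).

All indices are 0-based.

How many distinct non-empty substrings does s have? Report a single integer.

280

sorted suffixes:
  #0 SA[0]=21  'aae'
  #1 SA[1]=22  'ae'
  #2 SA[2]=3  'ahbbhfbgbgegbfgecfaae'
  #3 SA[3]=5  'bbhfbgbgegbfgecfaae'
  #4 SA[4]=15  'bfgecfaae'
  #5 SA[5]=9  'bgbgegbfgecfaae'
  #6 SA[6]=11  'bgegbfgecfaae'
  #7 SA[7]=6  'bhfbgbgegbfgecfaae'
  #8 SA[8]=19  'cfaae'
  #9 SA[9]=23  'e'
  #10 SA[10]=18  'ecfaae'
  #11 SA[11]=0  'eehahbbhfbgbgegbfgecfaae'
  #12 SA[12]=13  'egbfgecfaae'
  #13 SA[13]=1  'ehahbbhfbgbgegbfgecfaae'
  #14 SA[14]=20  'faae'
  #15 SA[15]=8  'fbgbgegbfgecfaae'
  #16 SA[16]=16  'fgecfaae'
  #17 SA[17]=14  'gbfgecfaae'
  #18 SA[18]=10  'gbgegbfgecfaae'
  #19 SA[19]=17  'gecfaae'
  #20 SA[20]=12  'gegbfgecfaae'
  #21 SA[21]=2  'hahbbhfbgbgegbfgecfaae'
  #22 SA[22]=4  'hbbhfbgbgegbfgecfaae'
  #23 SA[23]=7  'hfbgbgegbfgecfaae'

SA = [21, 22, 3, 5, 15, 9, 11, 6, 19, 23, 18, 0, 13, 1, 20, 8, 16, 14, 10, 17, 12, 2, 4, 7]
rank  pair      lcp
   1  s[21:],s[22:]  1  'a'
   2  s[22:],s[3:]  1  'a'
   3  s[3:],s[5:]  0  ''
   4  s[5:],s[15:]  1  'b'
   5  s[15:],s[9:]  1  'b'
   6  s[9:],s[11:]  2  'bg'
   7  s[11:],s[6:]  1  'b'
   8  s[6:],s[19:]  0  ''
   9  s[19:],s[23:]  0  ''
  10  s[23:],s[18:]  1  'e'
  11  s[18:],s[0:]  1  'e'
  12  s[0:],s[13:]  1  'e'
  13  s[13:],s[1:]  1  'e'
  14  s[1:],s[20:]  0  ''
  15  s[20:],s[8:]  1  'f'
  16  s[8:],s[16:]  1  'f'
  17  s[16:],s[14:]  0  ''
  18  s[14:],s[10:]  2  'gb'
  19  s[10:],s[17:]  1  'g'
  20  s[17:],s[12:]  2  'ge'
  21  s[12:],s[2:]  0  ''
  22  s[2:],s[4:]  1  'h'
  23  s[4:],s[7:]  1  'h'

n(n+1)/2 = 24·25/2 = 300
Σ LCP = 0 + 1 + 1 + 0 + 1 + 1 + 2 + 1 + 0 + 0 + 1 + 1 + 1 + 1 + 0 + 1 + 1 + 0 + 2 + 1 + 2 + 0 + 1 + 1 = 20
distinct = 300 − 20 = 280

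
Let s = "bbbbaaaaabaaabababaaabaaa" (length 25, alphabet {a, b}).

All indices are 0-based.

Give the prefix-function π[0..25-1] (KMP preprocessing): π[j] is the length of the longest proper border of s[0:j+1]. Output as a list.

π[0] = 0
j=1 s[j]='b': π[1]=1 (border 'b')
j=2 s[j]='b': π[2]=2 (border 'bb')
j=3 s[j]='b': π[3]=3 (border 'bbb')
j=4 s[j]='a': k: 3→2→1→0; π[4]=0 (border '')
j=5 s[j]='a': π[5]=0 (border '')
j=6 s[j]='a': π[6]=0 (border '')
j=7 s[j]='a': π[7]=0 (border '')
j=8 s[j]='a': π[8]=0 (border '')
j=9 s[j]='b': π[9]=1 (border 'b')
j=10 s[j]='a': k: 1→0; π[10]=0 (border '')
j=11 s[j]='a': π[11]=0 (border '')
j=12 s[j]='a': π[12]=0 (border '')
j=13 s[j]='b': π[13]=1 (border 'b')
j=14 s[j]='a': k: 1→0; π[14]=0 (border '')
j=15 s[j]='b': π[15]=1 (border 'b')
j=16 s[j]='a': k: 1→0; π[16]=0 (border '')
j=17 s[j]='b': π[17]=1 (border 'b')
j=18 s[j]='a': k: 1→0; π[18]=0 (border '')
j=19 s[j]='a': π[19]=0 (border '')
j=20 s[j]='a': π[20]=0 (border '')
j=21 s[j]='b': π[21]=1 (border 'b')
j=22 s[j]='a': k: 1→0; π[22]=0 (border '')
j=23 s[j]='a': π[23]=0 (border '')
j=24 s[j]='a': π[24]=0 (border '')

[0, 1, 2, 3, 0, 0, 0, 0, 0, 1, 0, 0, 0, 1, 0, 1, 0, 1, 0, 0, 0, 1, 0, 0, 0]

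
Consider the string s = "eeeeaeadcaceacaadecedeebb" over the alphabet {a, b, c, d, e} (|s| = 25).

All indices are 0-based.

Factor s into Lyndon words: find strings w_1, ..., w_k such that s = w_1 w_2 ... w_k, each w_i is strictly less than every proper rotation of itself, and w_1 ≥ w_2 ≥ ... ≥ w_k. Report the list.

emit factor 1: 'e' (i=0, period=1)
emit factor 2: 'e' (i=1, period=1)
emit factor 3: 'e' (i=2, period=1)
emit factor 4: 'e' (i=3, period=1)
emit factor 5: 'ae' (i=4, period=2)
emit factor 6: 'adc' (i=6, period=3)
emit factor 7: 'ace' (i=9, period=3)
emit factor 8: 'ac' (i=12, period=2)
emit factor 9: 'aadecedeebb' (i=14, period=11)

["e", "e", "e", "e", "ae", "adc", "ace", "ac", "aadecedeebb"]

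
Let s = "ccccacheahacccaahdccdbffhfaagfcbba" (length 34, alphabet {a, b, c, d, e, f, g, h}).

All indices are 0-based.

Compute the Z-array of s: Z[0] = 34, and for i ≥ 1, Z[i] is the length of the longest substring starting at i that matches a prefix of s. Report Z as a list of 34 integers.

[34, 3, 2, 1, 0, 1, 0, 0, 0, 0, 0, 3, 2, 1, 0, 0, 0, 0, 2, 1, 0, 0, 0, 0, 0, 0, 0, 0, 0, 0, 1, 0, 0, 0]

Z[0]=34
i=1: i≥r, start 0; Z[1]=3 grow→box=[1,4)
i=2: min(r-i=2, Z[1]=3)=2; Z[2]=2
i=3: min(r-i=1, Z[2]=2)=1; Z[3]=1
i=4: i≥r, start 0; Z[4]=0
i=5: i≥r, start 0; Z[5]=1 grow→box=[5,6)
i=6: i≥r, start 0; Z[6]=0
i=7: i≥r, start 0; Z[7]=0
i=8: i≥r, start 0; Z[8]=0
i=9: i≥r, start 0; Z[9]=0
i=10: i≥r, start 0; Z[10]=0
i=11: i≥r, start 0; Z[11]=3 grow→box=[11,14)
i=12: min(r-i=2, Z[1]=3)=2; Z[12]=2
i=13: min(r-i=1, Z[2]=2)=1; Z[13]=1
i=14: i≥r, start 0; Z[14]=0
i=15: i≥r, start 0; Z[15]=0
i=16: i≥r, start 0; Z[16]=0
i=17: i≥r, start 0; Z[17]=0
i=18: i≥r, start 0; Z[18]=2 grow→box=[18,20)
i=19: min(r-i=1, Z[1]=3)=1; Z[19]=1
i=20: i≥r, start 0; Z[20]=0
i=21: i≥r, start 0; Z[21]=0
i=22: i≥r, start 0; Z[22]=0
i=23: i≥r, start 0; Z[23]=0
i=24: i≥r, start 0; Z[24]=0
i=25: i≥r, start 0; Z[25]=0
i=26: i≥r, start 0; Z[26]=0
i=27: i≥r, start 0; Z[27]=0
i=28: i≥r, start 0; Z[28]=0
i=29: i≥r, start 0; Z[29]=0
i=30: i≥r, start 0; Z[30]=1 grow→box=[30,31)
i=31: i≥r, start 0; Z[31]=0
i=32: i≥r, start 0; Z[32]=0
i=33: i≥r, start 0; Z[33]=0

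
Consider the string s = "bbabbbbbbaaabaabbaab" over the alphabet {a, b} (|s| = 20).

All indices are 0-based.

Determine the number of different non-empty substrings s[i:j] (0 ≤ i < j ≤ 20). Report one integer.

162

rank | idx | suffix
   0 |   9 | aaabaabbaab
   1 |  17 | aab
   2 |  10 | aabaabbaab
   3 |  13 | aabbaab
   4 |  18 | ab
   5 |  11 | abaabbaab
   6 |  14 | abbaab
   7 |   2 | abbbbbbaaabaabbaab
   8 |  19 | b
   9 |   8 | baaabaabbaab
  10 |  16 | baab
  11 |  12 | baabbaab
  12 |   1 | babbbbbbaaabaabbaab
  13 |   7 | bbaaabaabbaab
  14 |  15 | bbaab
  15 |   0 | bbabbbbbbaaabaabbaab
  16 |   6 | bbbaaabaabbaab
  17 |   5 | bbbbaaabaabbaab
  18 |   4 | bbbbbaaabaabbaab
  19 |   3 | bbbbbbaaabaabbaab

SA = [9, 17, 10, 13, 18, 11, 14, 2, 19, 8, 16, 12, 1, 7, 15, 0, 6, 5, 4, 3]
i: (SA[i-1],SA[i]) lcp shared
  1: (9,17) 2 'aa'
  2: (17,10) 3 'aab'
  3: (10,13) 3 'aab'
  4: (13,18) 1 'a'
  5: (18,11) 2 'ab'
  6: (11,14) 2 'ab'
  7: (14,2) 3 'abb'
  8: (2,19) 0 ''
  9: (19,8) 1 'b'
  10: (8,16) 3 'baa'
  11: (16,12) 4 'baab'
  12: (12,1) 2 'ba'
  13: (1,7) 1 'b'
  14: (7,15) 4 'bbaa'
  15: (15,0) 3 'bba'
  16: (0,6) 2 'bb'
  17: (6,5) 3 'bbb'
  18: (5,4) 4 'bbbb'
  19: (4,3) 5 'bbbbb'

n(n+1)/2 = 20·21/2 = 210
Σ LCP = 0 + 2 + 3 + 3 + 1 + 2 + 2 + 3 + 0 + 1 + 3 + 4 + 2 + 1 + 4 + 3 + 2 + 3 + 4 + 5 = 48
distinct = 210 − 48 = 162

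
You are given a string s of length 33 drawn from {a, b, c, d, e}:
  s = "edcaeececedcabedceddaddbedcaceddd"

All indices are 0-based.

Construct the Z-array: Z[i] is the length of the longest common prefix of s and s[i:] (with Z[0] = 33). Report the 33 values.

[33, 0, 0, 0, 1, 1, 0, 1, 0, 4, 0, 0, 0, 0, 3, 0, 0, 2, 0, 0, 0, 0, 0, 0, 4, 0, 0, 0, 0, 2, 0, 0, 0]

Z[0]=33
i=1: fresh scan; Z[1]=0
i=2: fresh scan; Z[2]=0
i=3: fresh scan; Z[3]=0
i=4: fresh scan; Z[4]=1 grow→box=[4,5)
i=5: fresh scan; Z[5]=1 grow→box=[5,6)
i=6: fresh scan; Z[6]=0
i=7: fresh scan; Z[7]=1 grow→box=[7,8)
i=8: fresh scan; Z[8]=0
i=9: fresh scan; Z[9]=4 grow→box=[9,13)
i=10: min(r-i=3, Z[1]=0)=0; Z[10]=0
i=11: min(r-i=2, Z[2]=0)=0; Z[11]=0
i=12: min(r-i=1, Z[3]=0)=0; Z[12]=0
i=13: fresh scan; Z[13]=0
i=14: fresh scan; Z[14]=3 grow→box=[14,17)
i=15: min(r-i=2, Z[1]=0)=0; Z[15]=0
i=16: min(r-i=1, Z[2]=0)=0; Z[16]=0
i=17: fresh scan; Z[17]=2 grow→box=[17,19)
i=18: min(r-i=1, Z[1]=0)=0; Z[18]=0
i=19: fresh scan; Z[19]=0
i=20: fresh scan; Z[20]=0
i=21: fresh scan; Z[21]=0
i=22: fresh scan; Z[22]=0
i=23: fresh scan; Z[23]=0
i=24: fresh scan; Z[24]=4 grow→box=[24,28)
i=25: min(r-i=3, Z[1]=0)=0; Z[25]=0
i=26: min(r-i=2, Z[2]=0)=0; Z[26]=0
i=27: min(r-i=1, Z[3]=0)=0; Z[27]=0
i=28: fresh scan; Z[28]=0
i=29: fresh scan; Z[29]=2 grow→box=[29,31)
i=30: min(r-i=1, Z[1]=0)=0; Z[30]=0
i=31: fresh scan; Z[31]=0
i=32: fresh scan; Z[32]=0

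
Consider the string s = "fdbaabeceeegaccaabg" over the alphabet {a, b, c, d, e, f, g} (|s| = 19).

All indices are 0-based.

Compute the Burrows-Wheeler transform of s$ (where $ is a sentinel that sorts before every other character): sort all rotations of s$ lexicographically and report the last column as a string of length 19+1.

gbcaagdaacaefbcee$be

rank  rotation              last
    0  $fdbaabeceeegaccaabg  g
    1  aabeceeegaccaabg$fdb  b
    2  aabg$fdbaabeceeegacc  c
    3  abeceeegaccaabg$fdba  a
    4  abg$fdbaabeceeegacca  a
    5  accaabg$fdbaabeceeeg  g
    6  baabeceeegaccaabg$fd  d
    7  beceeegaccaabg$fdbaa  a
    8  bg$fdbaabeceeegaccaa  a
    9  caabg$fdbaabeceeegac  c
   10  ccaabg$fdbaabeceeega  a
   11  ceeegaccaabg$fdbaabe  e
   12  dbaabeceeegaccaabg$f  f
   13  eceeegaccaabg$fdbaab  b
   14  eeegaccaabg$fdbaabec  c
   15  eegaccaabg$fdbaabece  e
   16  egaccaabg$fdbaabecee  e
   17  fdbaabeceeegaccaabg$  $
   18  g$fdbaabeceeegaccaab  b
   19  gaccaabg$fdbaabeceee  e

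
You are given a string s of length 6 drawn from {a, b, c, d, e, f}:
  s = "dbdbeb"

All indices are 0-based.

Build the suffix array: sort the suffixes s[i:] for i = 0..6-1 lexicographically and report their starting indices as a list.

rank→(start, suffix):
  0 → (5, 'b')
  1 → (1, 'bdbeb')
  2 → (3, 'beb')
  3 → (0, 'dbdbeb')
  4 → (2, 'dbeb')
  5 → (4, 'eb')

[5, 1, 3, 0, 2, 4]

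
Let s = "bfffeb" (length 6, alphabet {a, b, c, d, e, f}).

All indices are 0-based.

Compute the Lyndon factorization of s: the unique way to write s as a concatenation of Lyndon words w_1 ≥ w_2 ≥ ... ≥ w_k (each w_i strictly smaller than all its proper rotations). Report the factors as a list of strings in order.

["bfffe", "b"]

emit factor 1: 'bfffe' (i=0, period=5)
emit factor 2: 'b' (i=5, period=1)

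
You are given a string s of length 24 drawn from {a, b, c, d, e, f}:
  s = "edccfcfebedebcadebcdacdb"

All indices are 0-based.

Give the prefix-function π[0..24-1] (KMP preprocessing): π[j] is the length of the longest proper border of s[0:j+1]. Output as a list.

[0, 0, 0, 0, 0, 0, 0, 1, 0, 1, 2, 1, 0, 0, 0, 0, 1, 0, 0, 0, 0, 0, 0, 0]

π[0] = 0
j=1 s[j]='d': π[1]=0 (border '')
j=2 s[j]='c': π[2]=0 (border '')
j=3 s[j]='c': π[3]=0 (border '')
j=4 s[j]='f': π[4]=0 (border '')
j=5 s[j]='c': π[5]=0 (border '')
j=6 s[j]='f': π[6]=0 (border '')
j=7 s[j]='e': π[7]=1 (border 'e')
j=8 s[j]='b': k: 1→0; π[8]=0 (border '')
j=9 s[j]='e': π[9]=1 (border 'e')
j=10 s[j]='d': π[10]=2 (border 'ed')
j=11 s[j]='e': k: 2→0; π[11]=1 (border 'e')
j=12 s[j]='b': k: 1→0; π[12]=0 (border '')
j=13 s[j]='c': π[13]=0 (border '')
j=14 s[j]='a': π[14]=0 (border '')
j=15 s[j]='d': π[15]=0 (border '')
j=16 s[j]='e': π[16]=1 (border 'e')
j=17 s[j]='b': k: 1→0; π[17]=0 (border '')
j=18 s[j]='c': π[18]=0 (border '')
j=19 s[j]='d': π[19]=0 (border '')
j=20 s[j]='a': π[20]=0 (border '')
j=21 s[j]='c': π[21]=0 (border '')
j=22 s[j]='d': π[22]=0 (border '')
j=23 s[j]='b': π[23]=0 (border '')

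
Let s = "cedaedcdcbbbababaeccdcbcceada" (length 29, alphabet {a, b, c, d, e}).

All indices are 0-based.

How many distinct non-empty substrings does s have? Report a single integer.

rank→(start, suffix):
  0 → (28, 'a')
  1 → (12, 'ababaeccdcbcceada')
  2 → (14, 'abaeccdcbcceada')
  3 → (26, 'ada')
  4 → (16, 'aeccdcbcceada')
  5 → (3, 'aedcdcbbbababaeccdcbcceada')
  6 → (11, 'bababaeccdcbcceada')
  7 → (13, 'babaeccdcbcceada')
  8 → (15, 'baeccdcbcceada')
  9 → (10, 'bbababaeccdcbcceada')
  10 → (9, 'bbbababaeccdcbcceada')
  11 → (22, 'bcceada')
  12 → (8, 'cbbbababaeccdcbcceada')
  13 → (21, 'cbcceada')
  14 → (18, 'ccdcbcceada')
  15 → (23, 'cceada')
  16 → (6, 'cdcbbbababaeccdcbcceada')
  17 → (19, 'cdcbcceada')
  18 → (24, 'ceada')
  19 → (0, 'cedaedcdcbbbababaeccdcbcceada')
  20 → (27, 'da')
  21 → (2, 'daedcdcbbbababaeccdcbcceada')
  22 → (7, 'dcbbbababaeccdcbcceada')
  23 → (20, 'dcbcceada')
  24 → (5, 'dcdcbbbababaeccdcbcceada')
  25 → (25, 'eada')
  26 → (17, 'eccdcbcceada')
  27 → (1, 'edaedcdcbbbababaeccdcbcceada')
  28 → (4, 'edcdcbbbababaeccdcbcceada')

SA = [28, 12, 14, 26, 16, 3, 11, 13, 15, 10, 9, 22, 8, 21, 18, 23, 6, 19, 24, 0, 27, 2, 7, 20, 5, 25, 17, 1, 4]
i: (SA[i-1],SA[i]) lcp shared
  1: (28,12) 1 'a'
  2: (12,14) 3 'aba'
  3: (14,26) 1 'a'
  4: (26,16) 1 'a'
  5: (16,3) 2 'ae'
  6: (3,11) 0 ''
  7: (11,13) 4 'baba'
  8: (13,15) 2 'ba'
  9: (15,10) 1 'b'
  10: (10,9) 2 'bb'
  11: (9,22) 1 'b'
  12: (22,8) 0 ''
  13: (8,21) 2 'cb'
  14: (21,18) 1 'c'
  15: (18,23) 2 'cc'
  16: (23,6) 1 'c'
  17: (6,19) 4 'cdcb'
  18: (19,24) 1 'c'
  19: (24,0) 2 'ce'
  20: (0,27) 0 ''
  21: (27,2) 2 'da'
  22: (2,7) 1 'd'
  23: (7,20) 3 'dcb'
  24: (20,5) 2 'dc'
  25: (5,25) 0 ''
  26: (25,17) 1 'e'
  27: (17,1) 1 'e'
  28: (1,4) 2 'ed'

n(n+1)/2 = 29·30/2 = 435
Σ LCP = 0 + 1 + 3 + 1 + 1 + 2 + 0 + 4 + 2 + 1 + 2 + 1 + 0 + 2 + 1 + 2 + 1 + 4 + 1 + 2 + 0 + 2 + 1 + 3 + 2 + 0 + 1 + 1 + 2 = 43
distinct = 435 − 43 = 392

392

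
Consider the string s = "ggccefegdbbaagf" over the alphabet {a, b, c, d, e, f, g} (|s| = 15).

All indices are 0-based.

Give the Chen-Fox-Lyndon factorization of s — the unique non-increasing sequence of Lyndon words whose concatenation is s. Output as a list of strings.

emit factor 1: 'g' (i=0, period=1)
emit factor 2: 'g' (i=1, period=1)
emit factor 3: 'ccefegd' (i=2, period=7)
emit factor 4: 'b' (i=9, period=1)
emit factor 5: 'b' (i=10, period=1)
emit factor 6: 'aagf' (i=11, period=4)

["g", "g", "ccefegd", "b", "b", "aagf"]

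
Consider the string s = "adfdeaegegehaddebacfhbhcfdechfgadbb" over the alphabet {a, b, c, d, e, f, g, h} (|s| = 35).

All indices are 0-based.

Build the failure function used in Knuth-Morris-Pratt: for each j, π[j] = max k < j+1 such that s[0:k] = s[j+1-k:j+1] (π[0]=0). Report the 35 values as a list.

[0, 0, 0, 0, 0, 1, 0, 0, 0, 0, 0, 0, 1, 2, 0, 0, 0, 1, 0, 0, 0, 0, 0, 0, 0, 0, 0, 0, 0, 0, 0, 1, 2, 0, 0]

π[0] = 0
j=1 s[j]='d': π[1]=0 (border '')
j=2 s[j]='f': π[2]=0 (border '')
j=3 s[j]='d': π[3]=0 (border '')
j=4 s[j]='e': π[4]=0 (border '')
j=5 s[j]='a': π[5]=1 (border 'a')
j=6 s[j]='e': k: 1→0; π[6]=0 (border '')
j=7 s[j]='g': π[7]=0 (border '')
j=8 s[j]='e': π[8]=0 (border '')
j=9 s[j]='g': π[9]=0 (border '')
j=10 s[j]='e': π[10]=0 (border '')
j=11 s[j]='h': π[11]=0 (border '')
j=12 s[j]='a': π[12]=1 (border 'a')
j=13 s[j]='d': π[13]=2 (border 'ad')
j=14 s[j]='d': k: 2→0; π[14]=0 (border '')
j=15 s[j]='e': π[15]=0 (border '')
j=16 s[j]='b': π[16]=0 (border '')
j=17 s[j]='a': π[17]=1 (border 'a')
j=18 s[j]='c': k: 1→0; π[18]=0 (border '')
j=19 s[j]='f': π[19]=0 (border '')
j=20 s[j]='h': π[20]=0 (border '')
j=21 s[j]='b': π[21]=0 (border '')
j=22 s[j]='h': π[22]=0 (border '')
j=23 s[j]='c': π[23]=0 (border '')
j=24 s[j]='f': π[24]=0 (border '')
j=25 s[j]='d': π[25]=0 (border '')
j=26 s[j]='e': π[26]=0 (border '')
j=27 s[j]='c': π[27]=0 (border '')
j=28 s[j]='h': π[28]=0 (border '')
j=29 s[j]='f': π[29]=0 (border '')
j=30 s[j]='g': π[30]=0 (border '')
j=31 s[j]='a': π[31]=1 (border 'a')
j=32 s[j]='d': π[32]=2 (border 'ad')
j=33 s[j]='b': k: 2→0; π[33]=0 (border '')
j=34 s[j]='b': π[34]=0 (border '')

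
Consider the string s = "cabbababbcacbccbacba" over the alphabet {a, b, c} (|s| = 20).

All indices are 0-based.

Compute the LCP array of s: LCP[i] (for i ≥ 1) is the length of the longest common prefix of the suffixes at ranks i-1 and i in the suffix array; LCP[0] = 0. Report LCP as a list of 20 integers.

sorted suffixes:
  #0 SA[0]=19  'a'
  #1 SA[1]=4  'ababbcacbccbacba'
  #2 SA[2]=1  'abbababbcacbccbacba'
  #3 SA[3]=6  'abbcacbccbacba'
  #4 SA[4]=16  'acba'
  #5 SA[5]=10  'acbccbacba'
  #6 SA[6]=18  'ba'
  #7 SA[7]=3  'bababbcacbccbacba'
  #8 SA[8]=5  'babbcacbccbacba'
  #9 SA[9]=15  'bacba'
  #10 SA[10]=2  'bbababbcacbccbacba'
  #11 SA[11]=7  'bbcacbccbacba'
  #12 SA[12]=8  'bcacbccbacba'
  #13 SA[13]=12  'bccbacba'
  #14 SA[14]=0  'cabbababbcacbccbacba'
  #15 SA[15]=9  'cacbccbacba'
  #16 SA[16]=17  'cba'
  #17 SA[17]=14  'cbacba'
  #18 SA[18]=11  'cbccbacba'
  #19 SA[19]=13  'ccbacba'

SA = [19, 4, 1, 6, 16, 10, 18, 3, 5, 15, 2, 7, 8, 12, 0, 9, 17, 14, 11, 13]
i: (SA[i-1],SA[i]) lcp shared
  1: (19,4) 1 'a'
  2: (4,1) 2 'ab'
  3: (1,6) 3 'abb'
  4: (6,16) 1 'a'
  5: (16,10) 3 'acb'
  6: (10,18) 0 ''
  7: (18,3) 2 'ba'
  8: (3,5) 3 'bab'
  9: (5,15) 2 'ba'
  10: (15,2) 1 'b'
  11: (2,7) 2 'bb'
  12: (7,8) 1 'b'
  13: (8,12) 2 'bc'
  14: (12,0) 0 ''
  15: (0,9) 2 'ca'
  16: (9,17) 1 'c'
  17: (17,14) 3 'cba'
  18: (14,11) 2 'cb'
  19: (11,13) 1 'c'

[0, 1, 2, 3, 1, 3, 0, 2, 3, 2, 1, 2, 1, 2, 0, 2, 1, 3, 2, 1]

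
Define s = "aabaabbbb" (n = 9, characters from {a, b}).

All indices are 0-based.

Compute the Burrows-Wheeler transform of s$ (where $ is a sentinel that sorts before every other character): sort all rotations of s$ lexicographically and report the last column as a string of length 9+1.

b$baababba

rank  rotation    last
    0  $aabaabbbb  b
    1  aabaabbbb$  $
    2  aabbbb$aab  b
    3  abaabbbb$a  a
    4  abbbb$aaba  a
    5  b$aabaabbb  b
    6  baabbbb$aa  a
    7  bb$aabaabb  b
    8  bbb$aabaab  b
    9  bbbb$aabaa  a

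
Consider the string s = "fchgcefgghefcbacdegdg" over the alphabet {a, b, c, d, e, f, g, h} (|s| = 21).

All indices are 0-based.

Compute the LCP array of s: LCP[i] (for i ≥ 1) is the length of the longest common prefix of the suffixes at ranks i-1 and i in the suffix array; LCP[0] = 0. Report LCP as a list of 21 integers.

rank→(start, suffix):
  0 → (14, 'acdegdg')
  1 → (13, 'bacdegdg')
  2 → (12, 'cbacdegdg')
  3 → (15, 'cdegdg')
  4 → (4, 'cefgghefcbacdegdg')
  5 → (1, 'chgcefgghefcbacdegdg')
  6 → (16, 'degdg')
  7 → (19, 'dg')
  8 → (10, 'efcbacdegdg')
  9 → (5, 'efgghefcbacdegdg')
  10 → (17, 'egdg')
  11 → (11, 'fcbacdegdg')
  12 → (0, 'fchgcefgghefcbacdegdg')
  13 → (6, 'fgghefcbacdegdg')
  14 → (20, 'g')
  15 → (3, 'gcefgghefcbacdegdg')
  16 → (18, 'gdg')
  17 → (7, 'gghefcbacdegdg')
  18 → (8, 'ghefcbacdegdg')
  19 → (9, 'hefcbacdegdg')
  20 → (2, 'hgcefgghefcbacdegdg')

SA = [14, 13, 12, 15, 4, 1, 16, 19, 10, 5, 17, 11, 0, 6, 20, 3, 18, 7, 8, 9, 2]
[i] adj suffixes → lcp
  [1] 14/13 → 0 ('')
  [2] 13/12 → 0 ('')
  [3] 12/15 → 1 ('c')
  [4] 15/4 → 1 ('c')
  [5] 4/1 → 1 ('c')
  [6] 1/16 → 0 ('')
  [7] 16/19 → 1 ('d')
  [8] 19/10 → 0 ('')
  [9] 10/5 → 2 ('ef')
  [10] 5/17 → 1 ('e')
  [11] 17/11 → 0 ('')
  [12] 11/0 → 2 ('fc')
  [13] 0/6 → 1 ('f')
  [14] 6/20 → 0 ('')
  [15] 20/3 → 1 ('g')
  [16] 3/18 → 1 ('g')
  [17] 18/7 → 1 ('g')
  [18] 7/8 → 1 ('g')
  [19] 8/9 → 0 ('')
  [20] 9/2 → 1 ('h')

[0, 0, 0, 1, 1, 1, 0, 1, 0, 2, 1, 0, 2, 1, 0, 1, 1, 1, 1, 0, 1]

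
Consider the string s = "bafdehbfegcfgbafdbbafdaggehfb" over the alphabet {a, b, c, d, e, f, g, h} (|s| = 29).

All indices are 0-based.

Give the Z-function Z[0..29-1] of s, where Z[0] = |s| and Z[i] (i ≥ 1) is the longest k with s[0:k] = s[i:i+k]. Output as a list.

Z[0]=29
i=1: fresh scan; Z[1]=0
i=2: fresh scan; Z[2]=0
i=3: fresh scan; Z[3]=0
i=4: fresh scan; Z[4]=0
i=5: fresh scan; Z[5]=0
i=6: fresh scan; Z[6]=1 extend→box=[6,7)
i=7: fresh scan; Z[7]=0
i=8: fresh scan; Z[8]=0
i=9: fresh scan; Z[9]=0
i=10: fresh scan; Z[10]=0
i=11: fresh scan; Z[11]=0
i=12: fresh scan; Z[12]=0
i=13: fresh scan; Z[13]=4 extend→box=[13,17)
i=14: min(r-i=3, Z[1]=0)=0; Z[14]=0
i=15: min(r-i=2, Z[2]=0)=0; Z[15]=0
i=16: min(r-i=1, Z[3]=0)=0; Z[16]=0
i=17: fresh scan; Z[17]=1 extend→box=[17,18)
i=18: fresh scan; Z[18]=4 extend→box=[18,22)
i=19: min(r-i=3, Z[1]=0)=0; Z[19]=0
i=20: min(r-i=2, Z[2]=0)=0; Z[20]=0
i=21: min(r-i=1, Z[3]=0)=0; Z[21]=0
i=22: fresh scan; Z[22]=0
i=23: fresh scan; Z[23]=0
i=24: fresh scan; Z[24]=0
i=25: fresh scan; Z[25]=0
i=26: fresh scan; Z[26]=0
i=27: fresh scan; Z[27]=0
i=28: fresh scan; Z[28]=1 extend→box=[28,29)

[29, 0, 0, 0, 0, 0, 1, 0, 0, 0, 0, 0, 0, 4, 0, 0, 0, 1, 4, 0, 0, 0, 0, 0, 0, 0, 0, 0, 1]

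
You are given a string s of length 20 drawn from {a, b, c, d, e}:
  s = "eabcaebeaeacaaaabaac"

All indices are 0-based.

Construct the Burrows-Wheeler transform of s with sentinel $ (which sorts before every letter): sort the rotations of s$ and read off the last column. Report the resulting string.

rank  rotation               last
    0  $eabcaebeaeacaaaabaac  c
    1  aaaabaac$eabcaebeaeac  c
    2  aaabaac$eabcaebeaeaca  a
    3  aabaac$eabcaebeaeacaa  a
    4  aac$eabcaebeaeacaaaab  b
    5  abaac$eabcaebeaeacaaa  a
    6  abcaebeaeacaaaabaac$e  e
    7  ac$eabcaebeaeacaaaaba  a
    8  acaaaabaac$eabcaebeae  e
    9  aeacaaaabaac$eabcaebe  e
   10  aebeaeacaaaabaac$eabc  c
   11  baac$eabcaebeaeacaaaa  a
   12  bcaebeaeacaaaabaac$ea  a
   13  beaeacaaaabaac$eabcae  e
   14  c$eabcaebeaeacaaaabaa  a
   15  caaaabaac$eabcaebeaea  a
   16  caebeaeacaaaabaac$eab  b
   17  eabcaebeaeacaaaabaac$  $
   18  eacaaaabaac$eabcaebea  a
   19  eaeacaaaabaac$eabcaeb  b
   20  ebeaeacaaaabaac$eabca  a

ccaabaeaeecaaeaab$aba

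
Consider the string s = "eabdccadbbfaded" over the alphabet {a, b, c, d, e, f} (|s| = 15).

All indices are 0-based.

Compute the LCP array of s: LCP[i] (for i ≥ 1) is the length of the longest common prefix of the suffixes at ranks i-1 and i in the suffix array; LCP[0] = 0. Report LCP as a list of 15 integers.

rank→(start, suffix):
  0 → (1, 'abdccadbbfaded')
  1 → (6, 'adbbfaded')
  2 → (11, 'aded')
  3 → (8, 'bbfaded')
  4 → (2, 'bdccadbbfaded')
  5 → (9, 'bfaded')
  6 → (5, 'cadbbfaded')
  7 → (4, 'ccadbbfaded')
  8 → (14, 'd')
  9 → (7, 'dbbfaded')
  10 → (3, 'dccadbbfaded')
  11 → (12, 'ded')
  12 → (0, 'eabdccadbbfaded')
  13 → (13, 'ed')
  14 → (10, 'faded')

SA = [1, 6, 11, 8, 2, 9, 5, 4, 14, 7, 3, 12, 0, 13, 10]
rank  pair      lcp
   1  s[1:],s[6:]  1  'a'
   2  s[6:],s[11:]  2  'ad'
   3  s[11:],s[8:]  0  ''
   4  s[8:],s[2:]  1  'b'
   5  s[2:],s[9:]  1  'b'
   6  s[9:],s[5:]  0  ''
   7  s[5:],s[4:]  1  'c'
   8  s[4:],s[14:]  0  ''
   9  s[14:],s[7:]  1  'd'
  10  s[7:],s[3:]  1  'd'
  11  s[3:],s[12:]  1  'd'
  12  s[12:],s[0:]  0  ''
  13  s[0:],s[13:]  1  'e'
  14  s[13:],s[10:]  0  ''

[0, 1, 2, 0, 1, 1, 0, 1, 0, 1, 1, 1, 0, 1, 0]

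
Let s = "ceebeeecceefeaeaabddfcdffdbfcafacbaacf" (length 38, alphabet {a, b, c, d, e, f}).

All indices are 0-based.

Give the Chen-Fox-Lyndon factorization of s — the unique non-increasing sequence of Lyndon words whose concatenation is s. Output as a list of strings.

["cee", "beeecceefe", "ae", "aabddfcdffdbfcafacbaacf"]

emit factor 1: 'cee' (i=0, period=3)
emit factor 2: 'beeecceefe' (i=3, period=10)
emit factor 3: 'ae' (i=13, period=2)
emit factor 4: 'aabddfcdffdbfcafacbaacf' (i=15, period=23)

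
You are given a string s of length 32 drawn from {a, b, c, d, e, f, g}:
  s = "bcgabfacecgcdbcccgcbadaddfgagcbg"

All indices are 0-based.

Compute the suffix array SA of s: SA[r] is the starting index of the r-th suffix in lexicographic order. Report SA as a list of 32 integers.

[3, 6, 20, 22, 27, 19, 13, 0, 4, 30, 18, 29, 14, 15, 11, 7, 1, 16, 9, 21, 12, 23, 24, 8, 5, 25, 31, 2, 26, 17, 28, 10]

sorted suffixes:
  #0 SA[0]=3  'abfacecgcdbcccgcbadaddfgagcbg'
  #1 SA[1]=6  'acecgcdbcccgcbadaddfgagcbg'
  #2 SA[2]=20  'adaddfgagcbg'
  #3 SA[3]=22  'addfgagcbg'
  #4 SA[4]=27  'agcbg'
  #5 SA[5]=19  'badaddfgagcbg'
  #6 SA[6]=13  'bcccgcbadaddfgagcbg'
  #7 SA[7]=0  'bcgabfacecgcdbcccgcbadaddfgagcbg'
  #8 SA[8]=4  'bfacecgcdbcccgcbadaddfgagcbg'
  #9 SA[9]=30  'bg'
  #10 SA[10]=18  'cbadaddfgagcbg'
  #11 SA[11]=29  'cbg'
  #12 SA[12]=14  'cccgcbadaddfgagcbg'
  #13 SA[13]=15  'ccgcbadaddfgagcbg'
  #14 SA[14]=11  'cdbcccgcbadaddfgagcbg'
  #15 SA[15]=7  'cecgcdbcccgcbadaddfgagcbg'
  #16 SA[16]=1  'cgabfacecgcdbcccgcbadaddfgagcbg'
  #17 SA[17]=16  'cgcbadaddfgagcbg'
  #18 SA[18]=9  'cgcdbcccgcbadaddfgagcbg'
  #19 SA[19]=21  'daddfgagcbg'
  #20 SA[20]=12  'dbcccgcbadaddfgagcbg'
  #21 SA[21]=23  'ddfgagcbg'
  #22 SA[22]=24  'dfgagcbg'
  #23 SA[23]=8  'ecgcdbcccgcbadaddfgagcbg'
  #24 SA[24]=5  'facecgcdbcccgcbadaddfgagcbg'
  #25 SA[25]=25  'fgagcbg'
  #26 SA[26]=31  'g'
  #27 SA[27]=2  'gabfacecgcdbcccgcbadaddfgagcbg'
  #28 SA[28]=26  'gagcbg'
  #29 SA[29]=17  'gcbadaddfgagcbg'
  #30 SA[30]=28  'gcbg'
  #31 SA[31]=10  'gcdbcccgcbadaddfgagcbg'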